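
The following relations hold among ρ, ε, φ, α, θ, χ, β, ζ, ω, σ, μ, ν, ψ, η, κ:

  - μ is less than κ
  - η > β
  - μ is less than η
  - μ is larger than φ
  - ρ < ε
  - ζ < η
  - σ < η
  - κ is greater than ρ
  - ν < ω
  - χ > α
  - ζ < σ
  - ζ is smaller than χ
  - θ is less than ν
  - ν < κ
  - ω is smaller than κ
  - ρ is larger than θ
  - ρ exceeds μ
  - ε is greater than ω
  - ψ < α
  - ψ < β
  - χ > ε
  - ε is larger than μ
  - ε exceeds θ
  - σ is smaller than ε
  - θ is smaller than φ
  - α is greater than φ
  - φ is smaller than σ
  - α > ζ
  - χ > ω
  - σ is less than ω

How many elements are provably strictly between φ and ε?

4

Chaining upward from φ reaches: μ, α, σ, ω, ρ, η, κ, χ.
Chaining downward from ε reaches: θ, ζ, ν, μ, σ, ω, ρ.
Strictly between φ and ε are those in both lists: μ, σ, ω, ρ — 4 elements.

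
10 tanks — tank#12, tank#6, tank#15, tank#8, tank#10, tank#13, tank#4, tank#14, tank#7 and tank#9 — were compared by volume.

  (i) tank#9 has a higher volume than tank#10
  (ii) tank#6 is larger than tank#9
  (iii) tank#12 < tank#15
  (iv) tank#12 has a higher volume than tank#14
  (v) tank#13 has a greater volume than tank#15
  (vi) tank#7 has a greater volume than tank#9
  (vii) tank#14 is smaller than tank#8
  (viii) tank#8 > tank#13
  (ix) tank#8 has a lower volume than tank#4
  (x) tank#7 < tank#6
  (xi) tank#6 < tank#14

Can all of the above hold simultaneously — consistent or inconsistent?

consistent

The single ordering tank#10 < tank#9 < tank#7 < tank#6 < tank#14 < tank#12 < tank#15 < tank#13 < tank#8 < tank#4 satisfies every listed relation, so no contradiction arises.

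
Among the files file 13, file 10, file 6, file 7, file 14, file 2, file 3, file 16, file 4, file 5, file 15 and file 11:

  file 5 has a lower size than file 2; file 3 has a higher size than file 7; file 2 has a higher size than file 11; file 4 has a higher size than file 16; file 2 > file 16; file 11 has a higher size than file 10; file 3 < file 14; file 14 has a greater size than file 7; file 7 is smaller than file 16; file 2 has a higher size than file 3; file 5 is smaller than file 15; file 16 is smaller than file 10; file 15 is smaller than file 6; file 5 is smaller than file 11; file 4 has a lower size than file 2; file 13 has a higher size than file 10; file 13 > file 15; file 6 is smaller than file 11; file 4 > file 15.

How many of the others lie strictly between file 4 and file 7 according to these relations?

Chaining upward from file 7 reaches: file 16, file 10, file 3, file 13, file 11, file 14, file 2.
Chaining downward from file 4 reaches: file 16, file 5, file 15.
Strictly between file 7 and file 4 are those in both lists: file 16 — 1 element.

1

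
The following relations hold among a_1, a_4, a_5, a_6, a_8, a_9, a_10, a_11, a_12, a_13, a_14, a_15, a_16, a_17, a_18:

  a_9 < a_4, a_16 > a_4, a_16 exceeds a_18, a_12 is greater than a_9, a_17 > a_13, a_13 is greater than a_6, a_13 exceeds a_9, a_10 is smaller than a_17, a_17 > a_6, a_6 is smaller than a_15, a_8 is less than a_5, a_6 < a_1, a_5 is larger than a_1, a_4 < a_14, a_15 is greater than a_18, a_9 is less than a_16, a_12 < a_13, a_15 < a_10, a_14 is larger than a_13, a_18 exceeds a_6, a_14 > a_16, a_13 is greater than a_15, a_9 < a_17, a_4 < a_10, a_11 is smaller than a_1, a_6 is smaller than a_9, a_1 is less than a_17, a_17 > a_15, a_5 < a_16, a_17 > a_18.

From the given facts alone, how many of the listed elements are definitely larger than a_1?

4

Directly above a_1: a_5, a_17.
One step further: a_16 (3 so far).
One step further: a_14 (4 so far).
No other element is forced above a_1 by the given relations, so the count is 4.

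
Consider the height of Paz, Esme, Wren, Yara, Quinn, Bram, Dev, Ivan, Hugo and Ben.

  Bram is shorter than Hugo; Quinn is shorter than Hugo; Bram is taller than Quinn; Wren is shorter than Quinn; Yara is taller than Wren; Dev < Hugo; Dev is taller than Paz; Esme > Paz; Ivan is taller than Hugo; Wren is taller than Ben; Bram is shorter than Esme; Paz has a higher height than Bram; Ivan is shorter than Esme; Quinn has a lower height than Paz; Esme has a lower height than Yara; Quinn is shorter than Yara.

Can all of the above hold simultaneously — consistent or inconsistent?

The single ordering Ben < Wren < Quinn < Bram < Paz < Dev < Hugo < Ivan < Esme < Yara satisfies every listed relation, so no contradiction arises.

consistent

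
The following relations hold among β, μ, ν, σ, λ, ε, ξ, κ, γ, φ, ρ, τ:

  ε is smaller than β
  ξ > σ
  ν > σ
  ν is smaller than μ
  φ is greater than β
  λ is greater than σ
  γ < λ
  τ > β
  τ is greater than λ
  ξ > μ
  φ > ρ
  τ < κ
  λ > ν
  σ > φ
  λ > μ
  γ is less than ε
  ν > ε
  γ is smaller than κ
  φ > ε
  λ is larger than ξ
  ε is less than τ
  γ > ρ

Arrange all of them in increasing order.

ρ < γ < ε < β < φ < σ < ν < μ < ξ < λ < τ < κ

The consecutive links are each given: ρ < γ; γ < ε; ε < β; β < φ; φ < σ; σ < ν; ν < μ; μ < ξ; ξ < λ; λ < τ; τ < κ.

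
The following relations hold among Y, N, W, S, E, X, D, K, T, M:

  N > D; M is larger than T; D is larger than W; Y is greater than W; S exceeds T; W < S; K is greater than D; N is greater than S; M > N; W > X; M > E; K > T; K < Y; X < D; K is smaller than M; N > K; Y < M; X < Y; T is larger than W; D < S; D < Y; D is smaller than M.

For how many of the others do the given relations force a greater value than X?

Directly above X: W, D, Y.
One step further: T, K, S, N, M (8 so far).
No other element is forced above X by the given relations, so the count is 8.

8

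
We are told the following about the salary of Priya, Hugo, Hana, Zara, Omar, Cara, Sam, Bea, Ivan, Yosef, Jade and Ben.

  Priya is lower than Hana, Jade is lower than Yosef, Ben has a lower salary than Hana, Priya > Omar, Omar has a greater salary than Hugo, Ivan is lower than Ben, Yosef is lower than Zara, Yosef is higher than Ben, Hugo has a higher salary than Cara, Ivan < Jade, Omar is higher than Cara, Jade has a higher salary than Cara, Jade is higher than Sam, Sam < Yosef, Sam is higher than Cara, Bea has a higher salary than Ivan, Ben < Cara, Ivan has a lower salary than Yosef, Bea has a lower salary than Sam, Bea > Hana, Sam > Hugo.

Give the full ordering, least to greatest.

Ivan < Ben < Cara < Hugo < Omar < Priya < Hana < Bea < Sam < Jade < Yosef < Zara

Each adjacent pair is fixed by a given relation: Ivan < Ben; Ben < Cara; Cara < Hugo; Hugo < Omar; Omar < Priya; Priya < Hana; Hana < Bea; Bea < Sam; Sam < Jade; Jade < Yosef; Yosef < Zara. Chaining them end to end gives the full order.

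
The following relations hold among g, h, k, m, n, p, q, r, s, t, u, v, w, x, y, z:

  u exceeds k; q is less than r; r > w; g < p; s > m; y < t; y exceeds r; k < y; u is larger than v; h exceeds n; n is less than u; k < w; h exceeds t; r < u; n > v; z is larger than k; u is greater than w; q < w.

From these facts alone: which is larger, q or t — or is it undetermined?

Link the given pairs in sequence: q < w; w < r; r < y; y < t.
Together: q < w < r < y < t.
So t is larger.

t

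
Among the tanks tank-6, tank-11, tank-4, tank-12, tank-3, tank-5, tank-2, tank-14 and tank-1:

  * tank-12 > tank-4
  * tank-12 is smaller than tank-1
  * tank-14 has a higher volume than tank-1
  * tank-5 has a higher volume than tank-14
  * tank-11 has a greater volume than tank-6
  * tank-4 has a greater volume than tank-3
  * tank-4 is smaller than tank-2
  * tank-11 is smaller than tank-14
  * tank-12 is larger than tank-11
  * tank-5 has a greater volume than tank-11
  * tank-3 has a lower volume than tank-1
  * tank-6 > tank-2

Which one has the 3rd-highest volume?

Chaining the given pairs: tank-3 < tank-4 < tank-2 < tank-6 < tank-11 < tank-12 < tank-1 < tank-14 < tank-5.
Counting 3 from the largest end gives tank-1.

tank-1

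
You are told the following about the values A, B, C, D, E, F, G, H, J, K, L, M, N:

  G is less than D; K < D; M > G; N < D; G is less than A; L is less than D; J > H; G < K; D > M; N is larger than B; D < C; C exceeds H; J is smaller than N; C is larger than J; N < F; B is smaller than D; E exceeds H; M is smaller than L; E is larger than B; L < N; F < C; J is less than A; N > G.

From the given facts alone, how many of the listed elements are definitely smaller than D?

8

The elements the relations force below D are H, B, G, M, J, K, L, N — no chain reaches any other.
That is 8.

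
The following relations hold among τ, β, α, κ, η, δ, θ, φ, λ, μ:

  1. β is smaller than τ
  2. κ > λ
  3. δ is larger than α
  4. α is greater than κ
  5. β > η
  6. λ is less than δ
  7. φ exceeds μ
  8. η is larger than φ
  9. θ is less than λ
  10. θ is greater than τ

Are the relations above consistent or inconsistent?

Every relation is compatible with μ < φ < η < β < τ < θ < λ < κ < α < δ; the set is consistent.

consistent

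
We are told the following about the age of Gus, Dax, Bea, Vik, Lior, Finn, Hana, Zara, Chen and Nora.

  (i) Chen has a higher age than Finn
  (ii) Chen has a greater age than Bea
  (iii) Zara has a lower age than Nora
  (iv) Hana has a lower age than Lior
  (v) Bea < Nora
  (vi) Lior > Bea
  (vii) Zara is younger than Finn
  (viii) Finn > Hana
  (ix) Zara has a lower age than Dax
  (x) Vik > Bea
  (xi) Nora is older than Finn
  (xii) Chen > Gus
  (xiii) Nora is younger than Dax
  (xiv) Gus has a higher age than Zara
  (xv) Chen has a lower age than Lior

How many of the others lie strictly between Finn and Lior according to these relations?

Chaining upward from Finn reaches: Nora, Dax, Chen.
Chaining downward from Lior reaches: Zara, Bea, Hana, Gus, Chen.
Strictly between Finn and Lior are those in both lists: Chen — 1 element.

1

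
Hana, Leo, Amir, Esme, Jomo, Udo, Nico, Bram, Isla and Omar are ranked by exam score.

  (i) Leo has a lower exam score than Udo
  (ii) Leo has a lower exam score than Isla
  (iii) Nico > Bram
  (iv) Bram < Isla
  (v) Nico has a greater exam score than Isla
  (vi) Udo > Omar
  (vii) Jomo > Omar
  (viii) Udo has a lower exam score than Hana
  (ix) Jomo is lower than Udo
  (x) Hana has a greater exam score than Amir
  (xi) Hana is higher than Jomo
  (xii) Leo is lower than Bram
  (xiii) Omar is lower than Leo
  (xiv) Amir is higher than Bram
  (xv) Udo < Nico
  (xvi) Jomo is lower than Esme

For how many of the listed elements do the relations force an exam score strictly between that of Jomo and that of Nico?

1

Chaining upward from Jomo reaches: Udo, Hana, Esme.
Chaining downward from Nico reaches: Omar, Leo, Bram, Udo, Isla.
Strictly between Jomo and Nico are those in both lists: Udo — 1 element.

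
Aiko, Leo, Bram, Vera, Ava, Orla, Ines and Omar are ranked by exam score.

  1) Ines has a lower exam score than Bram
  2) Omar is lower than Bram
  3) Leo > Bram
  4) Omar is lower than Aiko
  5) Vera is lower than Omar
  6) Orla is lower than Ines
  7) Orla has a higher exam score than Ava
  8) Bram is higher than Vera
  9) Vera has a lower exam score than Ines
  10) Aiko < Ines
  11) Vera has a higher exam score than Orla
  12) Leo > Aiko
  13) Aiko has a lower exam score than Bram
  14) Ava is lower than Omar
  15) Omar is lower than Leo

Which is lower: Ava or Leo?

Link the given pairs in sequence: Ava < Orla; Orla < Vera; Vera < Omar; Omar < Aiko; Aiko < Ines; Ines < Bram; Bram < Leo.
Together: Ava < Orla < Vera < Omar < Aiko < Ines < Bram < Leo.
So Ava < Leo; Ava is the lower of the two.

Ava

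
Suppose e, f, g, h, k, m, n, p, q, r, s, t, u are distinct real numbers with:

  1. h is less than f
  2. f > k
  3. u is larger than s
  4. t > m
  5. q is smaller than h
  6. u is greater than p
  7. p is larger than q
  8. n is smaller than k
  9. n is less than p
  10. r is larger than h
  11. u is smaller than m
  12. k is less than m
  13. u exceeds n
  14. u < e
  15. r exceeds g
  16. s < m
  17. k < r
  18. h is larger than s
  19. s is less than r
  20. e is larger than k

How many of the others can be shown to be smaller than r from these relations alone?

Directly below r: s, k, g, h.
One step further: n, q (6 so far).
No other element is forced below r by the given relations, so the count is 6.

6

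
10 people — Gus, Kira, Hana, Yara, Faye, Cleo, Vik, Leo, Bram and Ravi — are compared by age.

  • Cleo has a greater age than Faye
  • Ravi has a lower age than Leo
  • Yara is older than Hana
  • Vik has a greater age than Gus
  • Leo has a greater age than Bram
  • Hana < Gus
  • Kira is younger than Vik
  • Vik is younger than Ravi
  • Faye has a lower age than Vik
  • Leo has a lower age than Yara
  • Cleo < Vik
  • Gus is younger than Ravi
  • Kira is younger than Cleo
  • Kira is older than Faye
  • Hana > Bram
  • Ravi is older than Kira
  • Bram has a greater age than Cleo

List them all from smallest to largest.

Faye < Kira < Cleo < Bram < Hana < Gus < Vik < Ravi < Leo < Yara

Nothing is placed below Faye, so it is least; from there Faye < Kira; Kira < Cleo; Cleo < Bram; Bram < Hana; Hana < Gus; Gus < Vik; Vik < Ravi; Ravi < Leo; Leo < Yara, each given directly.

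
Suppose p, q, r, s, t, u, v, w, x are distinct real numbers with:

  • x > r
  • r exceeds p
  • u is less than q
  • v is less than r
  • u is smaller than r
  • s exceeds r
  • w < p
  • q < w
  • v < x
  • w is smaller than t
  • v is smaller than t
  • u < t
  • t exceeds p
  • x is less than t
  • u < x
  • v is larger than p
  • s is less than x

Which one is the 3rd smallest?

w

Piecing the relations together gives one ordering: u < q < w < p < v < r < s < x < t.
The 3rd smallest is w.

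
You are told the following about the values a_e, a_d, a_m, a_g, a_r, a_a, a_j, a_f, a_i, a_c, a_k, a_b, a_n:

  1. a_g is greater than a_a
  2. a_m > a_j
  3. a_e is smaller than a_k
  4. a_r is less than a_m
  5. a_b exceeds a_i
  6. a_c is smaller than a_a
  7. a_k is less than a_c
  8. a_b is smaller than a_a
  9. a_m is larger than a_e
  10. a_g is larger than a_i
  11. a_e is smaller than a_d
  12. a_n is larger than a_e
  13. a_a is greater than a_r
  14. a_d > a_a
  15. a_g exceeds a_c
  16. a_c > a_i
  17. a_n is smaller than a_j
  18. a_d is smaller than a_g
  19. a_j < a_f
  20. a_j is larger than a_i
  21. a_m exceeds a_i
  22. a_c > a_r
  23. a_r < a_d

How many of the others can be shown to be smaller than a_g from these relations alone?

Directly below a_g: a_i, a_c, a_a, a_d.
One step further: a_e, a_k, a_r, a_b (8 so far).
No other element is forced below a_g by the given relations, so the count is 8.

8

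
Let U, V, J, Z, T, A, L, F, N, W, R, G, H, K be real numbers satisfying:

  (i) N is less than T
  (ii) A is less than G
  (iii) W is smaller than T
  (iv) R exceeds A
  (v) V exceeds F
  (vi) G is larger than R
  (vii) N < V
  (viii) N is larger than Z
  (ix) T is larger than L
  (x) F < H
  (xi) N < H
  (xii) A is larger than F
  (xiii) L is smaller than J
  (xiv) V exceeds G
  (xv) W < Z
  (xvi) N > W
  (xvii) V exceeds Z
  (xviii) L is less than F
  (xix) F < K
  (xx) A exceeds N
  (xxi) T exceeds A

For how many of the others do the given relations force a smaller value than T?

The elements the relations force below T are L, W, F, Z, N, A — no chain reaches any other.
That is 6.

6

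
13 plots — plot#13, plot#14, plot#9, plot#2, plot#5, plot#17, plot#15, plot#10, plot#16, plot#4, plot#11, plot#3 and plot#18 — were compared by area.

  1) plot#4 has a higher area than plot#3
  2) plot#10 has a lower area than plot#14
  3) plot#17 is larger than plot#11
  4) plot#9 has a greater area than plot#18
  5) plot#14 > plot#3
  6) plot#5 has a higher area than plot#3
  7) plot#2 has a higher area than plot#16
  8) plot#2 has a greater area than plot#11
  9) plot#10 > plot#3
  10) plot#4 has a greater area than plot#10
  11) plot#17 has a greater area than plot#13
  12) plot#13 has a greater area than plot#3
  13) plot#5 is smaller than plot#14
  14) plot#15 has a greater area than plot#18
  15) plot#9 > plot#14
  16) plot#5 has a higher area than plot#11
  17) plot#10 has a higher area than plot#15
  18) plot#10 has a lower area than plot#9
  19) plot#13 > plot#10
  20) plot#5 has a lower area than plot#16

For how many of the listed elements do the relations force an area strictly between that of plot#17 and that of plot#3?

Chaining upward from plot#3 reaches: plot#5, plot#10, plot#14, plot#13, plot#16, plot#9, plot#4, plot#2.
Chaining downward from plot#17 reaches: plot#11, plot#18, plot#15, plot#10, plot#13.
Strictly between plot#3 and plot#17 are those in both lists: plot#10, plot#13 — 2 elements.

2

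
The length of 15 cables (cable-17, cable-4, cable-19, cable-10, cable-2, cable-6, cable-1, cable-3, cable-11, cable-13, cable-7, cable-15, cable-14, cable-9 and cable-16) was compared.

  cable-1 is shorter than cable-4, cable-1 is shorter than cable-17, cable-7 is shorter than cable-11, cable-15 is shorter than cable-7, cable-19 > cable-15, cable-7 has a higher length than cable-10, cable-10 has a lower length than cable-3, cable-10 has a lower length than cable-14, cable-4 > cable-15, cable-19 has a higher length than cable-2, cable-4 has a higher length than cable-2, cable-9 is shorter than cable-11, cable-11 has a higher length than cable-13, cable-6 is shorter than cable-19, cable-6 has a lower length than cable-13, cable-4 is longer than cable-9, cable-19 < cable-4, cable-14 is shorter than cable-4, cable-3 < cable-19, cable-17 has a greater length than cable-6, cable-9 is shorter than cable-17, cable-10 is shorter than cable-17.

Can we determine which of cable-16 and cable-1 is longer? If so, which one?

undetermined

Following every chain through cable-1: above cable-1 we get cable-17, cable-4.
cable-16 is not reached, and no chain runs the other way from cable-16 to cable-1.
So the given relations leave the order of cable-1 and cable-16 undetermined.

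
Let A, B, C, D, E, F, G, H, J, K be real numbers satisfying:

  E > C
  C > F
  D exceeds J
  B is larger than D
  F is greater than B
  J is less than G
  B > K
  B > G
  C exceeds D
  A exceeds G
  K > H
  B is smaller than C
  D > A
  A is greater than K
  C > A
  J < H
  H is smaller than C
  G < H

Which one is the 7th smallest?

B

The consecutive relations fix a unique order: J < G < H < K < A < D < B < F < C < E.
Counting 7 from the smallest end gives B.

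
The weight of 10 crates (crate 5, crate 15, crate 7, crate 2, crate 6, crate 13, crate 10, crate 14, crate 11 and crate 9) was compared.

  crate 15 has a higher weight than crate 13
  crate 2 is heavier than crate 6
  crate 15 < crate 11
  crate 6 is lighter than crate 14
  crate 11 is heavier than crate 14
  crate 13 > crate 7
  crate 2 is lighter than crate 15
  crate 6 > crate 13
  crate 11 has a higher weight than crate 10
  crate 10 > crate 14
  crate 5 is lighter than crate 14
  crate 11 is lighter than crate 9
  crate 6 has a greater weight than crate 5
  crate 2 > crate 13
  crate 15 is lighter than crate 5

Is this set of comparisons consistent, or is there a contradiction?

inconsistent

Chaining the given relations yields crate 6 < crate 2 < crate 15 < crate 5, so crate 6 < crate 5. But one relation states crate 5 < crate 6. These cannot both hold.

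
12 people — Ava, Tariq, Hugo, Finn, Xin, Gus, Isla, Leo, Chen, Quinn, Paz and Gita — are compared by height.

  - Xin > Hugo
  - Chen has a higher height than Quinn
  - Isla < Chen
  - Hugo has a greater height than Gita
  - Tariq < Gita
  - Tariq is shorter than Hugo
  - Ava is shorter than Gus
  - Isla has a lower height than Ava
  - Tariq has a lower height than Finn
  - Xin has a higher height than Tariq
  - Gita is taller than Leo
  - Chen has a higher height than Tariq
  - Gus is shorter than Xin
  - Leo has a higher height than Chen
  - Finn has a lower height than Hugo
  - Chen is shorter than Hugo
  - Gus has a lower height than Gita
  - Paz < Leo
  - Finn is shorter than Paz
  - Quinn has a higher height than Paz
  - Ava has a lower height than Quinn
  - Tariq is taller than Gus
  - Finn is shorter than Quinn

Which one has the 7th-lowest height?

The consecutive relations fix a unique order: Isla < Ava < Gus < Tariq < Finn < Paz < Quinn < Chen < Leo < Gita < Hugo < Xin.
The 7th smallest is Quinn.

Quinn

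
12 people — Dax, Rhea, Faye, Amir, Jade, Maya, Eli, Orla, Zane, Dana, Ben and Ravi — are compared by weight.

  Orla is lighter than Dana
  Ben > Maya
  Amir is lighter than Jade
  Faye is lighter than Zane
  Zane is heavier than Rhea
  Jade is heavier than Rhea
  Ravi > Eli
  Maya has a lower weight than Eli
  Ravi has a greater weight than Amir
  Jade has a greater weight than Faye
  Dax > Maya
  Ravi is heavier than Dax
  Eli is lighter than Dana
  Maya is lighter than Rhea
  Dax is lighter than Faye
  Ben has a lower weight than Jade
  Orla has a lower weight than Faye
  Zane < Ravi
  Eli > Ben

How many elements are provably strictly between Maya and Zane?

The relations place Maya below Zane. An element lies strictly between them when it is forced above Maya and also forced below Zane.
Above Maya: {Dax, Rhea, Faye, Ben, Eli, Jade, Dana, Ravi}. Below Zane: {Orla, Dax, Rhea, Faye}.
Intersection: {Dax, Rhea, Faye} — 3.

3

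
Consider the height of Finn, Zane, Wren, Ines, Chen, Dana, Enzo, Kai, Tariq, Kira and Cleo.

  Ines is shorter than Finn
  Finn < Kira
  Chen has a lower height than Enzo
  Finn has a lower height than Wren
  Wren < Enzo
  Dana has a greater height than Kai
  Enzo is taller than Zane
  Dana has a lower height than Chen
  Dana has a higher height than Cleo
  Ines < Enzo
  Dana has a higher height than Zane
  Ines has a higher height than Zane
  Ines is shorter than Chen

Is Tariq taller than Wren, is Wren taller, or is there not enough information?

undetermined

Following every chain through Tariq: nothing is chained to Tariq.
Wren is not reached, and no chain runs the other way from Wren to Tariq.
So the given relations leave the order of Tariq and Wren undetermined.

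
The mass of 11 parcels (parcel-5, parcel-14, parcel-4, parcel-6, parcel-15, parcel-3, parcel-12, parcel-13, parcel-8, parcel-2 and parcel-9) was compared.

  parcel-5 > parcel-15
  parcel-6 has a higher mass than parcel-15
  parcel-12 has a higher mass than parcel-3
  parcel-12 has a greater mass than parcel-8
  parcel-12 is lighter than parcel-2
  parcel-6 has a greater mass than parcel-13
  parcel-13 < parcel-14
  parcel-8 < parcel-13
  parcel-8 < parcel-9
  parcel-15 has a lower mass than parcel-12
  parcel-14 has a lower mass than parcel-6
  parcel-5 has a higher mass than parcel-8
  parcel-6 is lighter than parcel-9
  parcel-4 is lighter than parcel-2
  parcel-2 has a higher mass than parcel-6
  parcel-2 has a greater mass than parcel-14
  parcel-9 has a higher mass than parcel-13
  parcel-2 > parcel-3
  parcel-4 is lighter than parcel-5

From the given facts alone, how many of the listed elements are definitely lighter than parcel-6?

4

Directly below parcel-6: parcel-13, parcel-15, parcel-14.
One step further: parcel-8 (4 so far).
Nothing else is reachable below parcel-6; 4 in all.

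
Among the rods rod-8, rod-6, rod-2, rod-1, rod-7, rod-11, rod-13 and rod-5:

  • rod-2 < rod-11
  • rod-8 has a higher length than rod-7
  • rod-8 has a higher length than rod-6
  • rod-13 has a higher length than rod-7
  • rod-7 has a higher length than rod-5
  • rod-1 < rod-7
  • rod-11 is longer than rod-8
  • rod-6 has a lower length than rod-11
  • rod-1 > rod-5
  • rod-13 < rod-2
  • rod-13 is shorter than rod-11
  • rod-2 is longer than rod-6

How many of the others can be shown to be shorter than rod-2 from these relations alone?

5

Directly below rod-2: rod-6, rod-13.
One step further: rod-7 (3 so far).
One step further: rod-5, rod-1 (5 so far).
Nothing else is reachable below rod-2; 5 in all.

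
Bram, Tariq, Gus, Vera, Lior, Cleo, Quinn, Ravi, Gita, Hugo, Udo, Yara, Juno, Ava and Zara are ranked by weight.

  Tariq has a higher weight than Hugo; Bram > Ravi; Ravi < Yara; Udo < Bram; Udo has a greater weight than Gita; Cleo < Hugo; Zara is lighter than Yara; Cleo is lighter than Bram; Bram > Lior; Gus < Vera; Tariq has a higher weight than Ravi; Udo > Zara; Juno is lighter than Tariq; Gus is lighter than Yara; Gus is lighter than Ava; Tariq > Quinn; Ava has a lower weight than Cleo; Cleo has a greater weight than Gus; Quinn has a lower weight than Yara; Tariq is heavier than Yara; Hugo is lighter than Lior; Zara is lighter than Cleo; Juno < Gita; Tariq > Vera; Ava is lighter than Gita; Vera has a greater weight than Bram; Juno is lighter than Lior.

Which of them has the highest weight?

Tariq

Quinn is not greatest since Quinn < Tariq; Juno is not greatest since Juno < Gita; Zara is not greatest since Zara < Udo; Gus is not greatest since Gus < Ava; Ava is not greatest since Ava < Gita; Ravi is not greatest since Ravi < Yara; Cleo is not greatest since Cleo < Bram; Hugo is not greatest since Hugo < Lior; Lior is not greatest since Lior < Bram; Gita is not greatest since Gita < Udo; Udo is not greatest since Udo < Bram; Bram is not greatest since Bram < Vera; Yara is not greatest since Yara < Tariq; Vera is not greatest since Vera < Tariq.
Only Tariq has nothing above it, so Tariq is the highest weight.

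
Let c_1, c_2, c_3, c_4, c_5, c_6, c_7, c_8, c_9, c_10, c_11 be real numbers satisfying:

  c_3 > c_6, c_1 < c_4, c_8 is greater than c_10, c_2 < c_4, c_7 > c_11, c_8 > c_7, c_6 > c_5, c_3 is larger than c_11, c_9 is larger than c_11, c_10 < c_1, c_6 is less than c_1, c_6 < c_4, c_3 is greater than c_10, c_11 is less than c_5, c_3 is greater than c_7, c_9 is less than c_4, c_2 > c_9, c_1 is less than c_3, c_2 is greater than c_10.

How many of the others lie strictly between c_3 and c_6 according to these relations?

1

The relations place c_6 below c_3. An element lies strictly between them when it is forced above c_6 and also forced below c_3.
Above c_6: {c_1, c_4}. Below c_3: {c_11, c_10, c_5, c_7, c_1}.
Intersection: {c_1} — 1.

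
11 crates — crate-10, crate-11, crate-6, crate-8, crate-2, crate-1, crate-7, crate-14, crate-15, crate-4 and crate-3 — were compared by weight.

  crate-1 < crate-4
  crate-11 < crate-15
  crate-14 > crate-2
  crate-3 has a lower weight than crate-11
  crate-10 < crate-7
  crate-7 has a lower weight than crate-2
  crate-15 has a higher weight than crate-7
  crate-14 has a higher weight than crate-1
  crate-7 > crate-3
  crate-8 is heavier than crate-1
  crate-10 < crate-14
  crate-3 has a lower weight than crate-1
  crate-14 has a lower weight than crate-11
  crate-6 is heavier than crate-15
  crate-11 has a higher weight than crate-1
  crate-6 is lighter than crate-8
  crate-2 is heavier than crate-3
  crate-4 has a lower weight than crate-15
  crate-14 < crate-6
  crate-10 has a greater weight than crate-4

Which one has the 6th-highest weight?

The consecutive relations fix a unique order: crate-3 < crate-1 < crate-4 < crate-10 < crate-7 < crate-2 < crate-14 < crate-11 < crate-15 < crate-6 < crate-8.
The 6th largest is crate-2.

crate-2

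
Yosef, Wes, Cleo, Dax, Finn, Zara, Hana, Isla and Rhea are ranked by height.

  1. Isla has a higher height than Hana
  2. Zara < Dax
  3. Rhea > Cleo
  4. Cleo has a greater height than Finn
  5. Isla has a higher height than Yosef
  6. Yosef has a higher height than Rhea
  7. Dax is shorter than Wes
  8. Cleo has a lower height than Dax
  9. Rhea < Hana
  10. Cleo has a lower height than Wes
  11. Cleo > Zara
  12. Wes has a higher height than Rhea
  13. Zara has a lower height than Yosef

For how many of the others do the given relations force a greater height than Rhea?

From Rhea the given relations immediately reach Yosef, Hana, Wes.
From those, Isla — 4 in total.
Nothing else is reachable above Rhea; 4 in all.

4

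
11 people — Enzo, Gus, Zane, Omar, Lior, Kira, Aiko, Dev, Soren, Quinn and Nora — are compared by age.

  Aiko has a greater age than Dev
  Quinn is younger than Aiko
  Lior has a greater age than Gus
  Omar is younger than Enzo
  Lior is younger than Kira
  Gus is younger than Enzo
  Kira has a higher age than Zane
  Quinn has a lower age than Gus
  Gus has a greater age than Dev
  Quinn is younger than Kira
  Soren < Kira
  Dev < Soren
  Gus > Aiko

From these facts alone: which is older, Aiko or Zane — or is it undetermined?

undetermined

Following every chain through Zane: above Zane we get Kira.
Aiko is not reached, and no chain runs the other way from Aiko to Zane.
So the given relations leave the order of Zane and Aiko undetermined.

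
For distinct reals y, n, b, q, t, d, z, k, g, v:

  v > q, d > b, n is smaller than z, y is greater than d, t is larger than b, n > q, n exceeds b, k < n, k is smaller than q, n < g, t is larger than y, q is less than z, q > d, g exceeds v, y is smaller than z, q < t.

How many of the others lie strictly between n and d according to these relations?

1

The relations place d below n. An element lies strictly between them when it is forced above d and also forced below n.
Above d: {y, q, t, z, v, g}. Below n: {b, k, q}.
Intersection: {q} — 1.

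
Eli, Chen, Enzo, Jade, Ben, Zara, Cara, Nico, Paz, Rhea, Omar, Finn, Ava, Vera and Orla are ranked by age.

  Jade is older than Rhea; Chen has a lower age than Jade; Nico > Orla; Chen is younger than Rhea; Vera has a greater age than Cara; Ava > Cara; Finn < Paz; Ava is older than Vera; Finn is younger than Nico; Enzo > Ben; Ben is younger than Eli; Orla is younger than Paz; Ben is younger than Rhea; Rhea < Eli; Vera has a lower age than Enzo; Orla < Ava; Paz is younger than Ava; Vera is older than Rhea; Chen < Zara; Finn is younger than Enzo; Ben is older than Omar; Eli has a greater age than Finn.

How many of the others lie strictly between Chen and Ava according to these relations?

2

Chaining upward from Chen reaches: Zara, Rhea, Eli, Vera, Enzo, Jade.
Chaining downward from Ava reaches: Orla, Finn, Omar, Ben, Paz, Cara, Rhea, Vera.
Strictly between Chen and Ava are those in both lists: Rhea, Vera — 2 elements.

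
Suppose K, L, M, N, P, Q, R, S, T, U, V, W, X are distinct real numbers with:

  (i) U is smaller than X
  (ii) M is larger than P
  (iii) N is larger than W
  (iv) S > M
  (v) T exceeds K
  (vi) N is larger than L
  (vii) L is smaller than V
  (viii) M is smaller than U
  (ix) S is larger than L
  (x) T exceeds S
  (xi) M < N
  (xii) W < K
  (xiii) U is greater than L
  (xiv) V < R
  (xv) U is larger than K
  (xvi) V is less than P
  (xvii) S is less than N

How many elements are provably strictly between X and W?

The relations place W below X. An element lies strictly between them when it is forced above W and also forced below X.
Above W: {K, U, N, T}. Below X: {K, L, V, P, M, U}.
Intersection: {K, U} — 2.

2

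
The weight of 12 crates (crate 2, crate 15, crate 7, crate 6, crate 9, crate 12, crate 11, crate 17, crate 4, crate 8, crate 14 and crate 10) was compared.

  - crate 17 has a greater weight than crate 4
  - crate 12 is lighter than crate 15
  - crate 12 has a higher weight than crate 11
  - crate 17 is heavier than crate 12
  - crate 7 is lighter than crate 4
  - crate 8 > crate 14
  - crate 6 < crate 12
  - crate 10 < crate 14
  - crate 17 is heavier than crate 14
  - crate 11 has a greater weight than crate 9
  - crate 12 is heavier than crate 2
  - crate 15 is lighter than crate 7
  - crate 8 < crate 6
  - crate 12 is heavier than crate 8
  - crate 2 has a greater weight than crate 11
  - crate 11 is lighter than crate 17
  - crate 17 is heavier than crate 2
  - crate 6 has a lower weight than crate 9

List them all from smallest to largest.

crate 10 < crate 14 < crate 8 < crate 6 < crate 9 < crate 11 < crate 2 < crate 12 < crate 15 < crate 7 < crate 4 < crate 17

Nothing is placed below crate 10, so it is least; from there crate 10 < crate 14; crate 14 < crate 8; crate 8 < crate 6; crate 6 < crate 9; crate 9 < crate 11; crate 11 < crate 2; crate 2 < crate 12; crate 12 < crate 15; crate 15 < crate 7; crate 7 < crate 4; crate 4 < crate 17, each given directly.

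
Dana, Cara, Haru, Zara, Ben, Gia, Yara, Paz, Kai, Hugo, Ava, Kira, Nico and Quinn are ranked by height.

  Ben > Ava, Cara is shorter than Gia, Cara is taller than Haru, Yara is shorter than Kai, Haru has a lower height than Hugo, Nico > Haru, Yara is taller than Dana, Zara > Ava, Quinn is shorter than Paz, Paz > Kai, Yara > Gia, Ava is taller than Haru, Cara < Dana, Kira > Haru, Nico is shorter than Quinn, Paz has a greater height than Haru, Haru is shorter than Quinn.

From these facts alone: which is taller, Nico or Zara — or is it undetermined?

Following every chain through Nico: above Nico we get Quinn, Paz; below Nico we get Haru.
Zara is not reached, and no chain runs the other way from Zara to Nico.
So the given relations leave the order of Nico and Zara undetermined.

undetermined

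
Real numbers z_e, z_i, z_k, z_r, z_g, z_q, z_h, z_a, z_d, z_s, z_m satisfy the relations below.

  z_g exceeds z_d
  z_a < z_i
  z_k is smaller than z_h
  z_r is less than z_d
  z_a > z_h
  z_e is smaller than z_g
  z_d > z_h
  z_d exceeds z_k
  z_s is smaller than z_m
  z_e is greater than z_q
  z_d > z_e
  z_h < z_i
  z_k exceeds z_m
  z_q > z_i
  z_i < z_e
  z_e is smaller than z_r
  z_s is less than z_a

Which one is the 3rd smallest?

z_k

The consecutive relations fix a unique order: z_s < z_m < z_k < z_h < z_a < z_i < z_q < z_e < z_r < z_d < z_g.
The 3rd smallest is z_k.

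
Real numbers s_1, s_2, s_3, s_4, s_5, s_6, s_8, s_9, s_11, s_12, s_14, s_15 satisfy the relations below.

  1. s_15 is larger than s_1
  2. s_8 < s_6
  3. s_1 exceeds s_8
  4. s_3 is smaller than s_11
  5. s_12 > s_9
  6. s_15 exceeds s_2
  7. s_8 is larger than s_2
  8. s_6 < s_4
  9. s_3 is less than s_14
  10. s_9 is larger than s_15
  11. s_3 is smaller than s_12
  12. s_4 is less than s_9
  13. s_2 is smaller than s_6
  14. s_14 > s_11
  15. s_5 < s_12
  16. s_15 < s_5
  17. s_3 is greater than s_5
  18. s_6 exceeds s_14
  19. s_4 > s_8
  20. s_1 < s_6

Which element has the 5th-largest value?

Chaining the given pairs: s_2 < s_8 < s_1 < s_15 < s_5 < s_3 < s_11 < s_14 < s_6 < s_4 < s_9 < s_12.
The 5th largest is s_14.

s_14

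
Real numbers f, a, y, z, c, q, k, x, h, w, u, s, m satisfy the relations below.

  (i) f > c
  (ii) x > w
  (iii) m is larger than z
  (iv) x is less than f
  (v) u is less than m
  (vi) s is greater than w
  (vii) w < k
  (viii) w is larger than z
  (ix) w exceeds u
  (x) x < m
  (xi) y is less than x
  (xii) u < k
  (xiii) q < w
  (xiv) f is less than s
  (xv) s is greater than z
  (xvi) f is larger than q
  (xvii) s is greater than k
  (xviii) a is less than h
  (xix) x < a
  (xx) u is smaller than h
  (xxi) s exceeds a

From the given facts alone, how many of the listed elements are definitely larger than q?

8

Directly above q: w, f.
One step further: x, k, s (5 so far).
One step further: a, m (7 so far).
One step further: h (8 so far).
Nothing else is reachable above q; 8 in all.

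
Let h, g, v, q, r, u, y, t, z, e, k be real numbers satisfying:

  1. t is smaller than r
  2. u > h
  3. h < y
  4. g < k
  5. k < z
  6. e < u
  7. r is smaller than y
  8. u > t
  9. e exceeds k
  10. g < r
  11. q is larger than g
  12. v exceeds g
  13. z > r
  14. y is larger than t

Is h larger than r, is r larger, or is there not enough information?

Following every chain through h: above h we get u, y.
r is not reached, and no chain runs the other way from r to h.
So the given relations leave the order of h and r undetermined.

undetermined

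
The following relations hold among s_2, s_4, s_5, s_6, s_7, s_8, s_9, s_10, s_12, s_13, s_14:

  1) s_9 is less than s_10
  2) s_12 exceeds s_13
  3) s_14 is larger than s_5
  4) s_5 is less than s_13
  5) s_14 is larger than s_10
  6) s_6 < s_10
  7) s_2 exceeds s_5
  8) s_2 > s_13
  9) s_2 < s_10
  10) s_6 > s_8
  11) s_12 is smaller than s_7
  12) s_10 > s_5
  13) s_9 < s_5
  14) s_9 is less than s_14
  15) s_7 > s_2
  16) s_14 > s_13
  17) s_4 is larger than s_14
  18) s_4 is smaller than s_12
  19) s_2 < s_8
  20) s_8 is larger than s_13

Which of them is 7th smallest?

Piecing the relations together gives one ordering: s_9 < s_5 < s_13 < s_2 < s_8 < s_6 < s_10 < s_14 < s_4 < s_12 < s_7.
Counting 7 from the smallest end gives s_10.

s_10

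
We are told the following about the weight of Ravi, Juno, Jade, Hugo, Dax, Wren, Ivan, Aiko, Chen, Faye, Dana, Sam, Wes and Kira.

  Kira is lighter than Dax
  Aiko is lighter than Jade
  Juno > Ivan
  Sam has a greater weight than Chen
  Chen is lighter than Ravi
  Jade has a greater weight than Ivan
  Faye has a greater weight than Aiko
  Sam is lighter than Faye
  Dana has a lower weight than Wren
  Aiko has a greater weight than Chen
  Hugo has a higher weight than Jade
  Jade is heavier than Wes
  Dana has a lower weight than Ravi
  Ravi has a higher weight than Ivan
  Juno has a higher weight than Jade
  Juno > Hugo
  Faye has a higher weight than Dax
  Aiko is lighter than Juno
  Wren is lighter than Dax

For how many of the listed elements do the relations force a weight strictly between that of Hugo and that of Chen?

2

Chaining upward from Chen reaches: Aiko, Jade, Ravi, Sam, Juno, Faye.
Chaining downward from Hugo reaches: Ivan, Aiko, Wes, Jade.
Strictly between Chen and Hugo are those in both lists: Aiko, Jade — 2 elements.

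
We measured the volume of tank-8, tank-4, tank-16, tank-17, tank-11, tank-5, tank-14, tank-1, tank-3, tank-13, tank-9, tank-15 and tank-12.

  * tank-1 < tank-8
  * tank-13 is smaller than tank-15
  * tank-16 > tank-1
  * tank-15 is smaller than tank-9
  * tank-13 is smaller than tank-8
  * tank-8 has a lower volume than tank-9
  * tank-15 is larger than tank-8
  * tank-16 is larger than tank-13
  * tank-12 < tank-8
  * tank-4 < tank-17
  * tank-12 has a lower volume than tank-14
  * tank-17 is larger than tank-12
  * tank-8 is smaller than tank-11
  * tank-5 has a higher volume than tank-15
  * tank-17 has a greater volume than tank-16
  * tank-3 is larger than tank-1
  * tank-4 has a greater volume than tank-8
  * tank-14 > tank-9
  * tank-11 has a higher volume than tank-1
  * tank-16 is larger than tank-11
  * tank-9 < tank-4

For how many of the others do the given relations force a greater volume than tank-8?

Directly above tank-8: tank-15, tank-9, tank-11, tank-4.
One step further: tank-5, tank-14, tank-16, tank-17 (8 so far).
Nothing else is reachable above tank-8; 8 in all.

8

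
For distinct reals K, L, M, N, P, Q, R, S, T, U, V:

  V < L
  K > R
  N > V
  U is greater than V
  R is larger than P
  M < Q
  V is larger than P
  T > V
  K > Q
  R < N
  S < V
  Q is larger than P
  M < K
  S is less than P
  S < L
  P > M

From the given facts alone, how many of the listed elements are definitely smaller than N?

5

From N the given relations immediately reach R, V.
From those, S, P — 4 in total.
From those, M — 5 in total.
No other element is forced below N by the given relations, so the count is 5.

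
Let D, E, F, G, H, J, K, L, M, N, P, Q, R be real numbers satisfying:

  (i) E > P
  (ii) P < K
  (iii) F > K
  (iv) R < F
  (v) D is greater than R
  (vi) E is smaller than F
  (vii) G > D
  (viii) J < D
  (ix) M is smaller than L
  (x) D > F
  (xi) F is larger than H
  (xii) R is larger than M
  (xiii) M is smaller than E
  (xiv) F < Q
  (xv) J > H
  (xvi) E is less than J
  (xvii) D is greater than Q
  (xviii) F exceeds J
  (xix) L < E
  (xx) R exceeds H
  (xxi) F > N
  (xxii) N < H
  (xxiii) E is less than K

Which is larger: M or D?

Chaining the given relations: M < L < E < J < F < Q < D.
So M < D; D is the larger of the two.

D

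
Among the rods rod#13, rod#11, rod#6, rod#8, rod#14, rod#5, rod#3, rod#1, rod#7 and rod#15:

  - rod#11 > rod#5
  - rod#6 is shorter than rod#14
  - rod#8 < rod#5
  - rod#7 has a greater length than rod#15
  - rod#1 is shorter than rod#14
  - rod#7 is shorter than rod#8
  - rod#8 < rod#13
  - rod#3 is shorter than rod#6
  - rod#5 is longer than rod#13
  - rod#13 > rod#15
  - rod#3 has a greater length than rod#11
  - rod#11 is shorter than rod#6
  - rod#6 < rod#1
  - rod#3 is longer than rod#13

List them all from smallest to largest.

The consecutive links are each given: rod#15 < rod#7; rod#7 < rod#8; rod#8 < rod#13; rod#13 < rod#5; rod#5 < rod#11; rod#11 < rod#3; rod#3 < rod#6; rod#6 < rod#1; rod#1 < rod#14.

rod#15 < rod#7 < rod#8 < rod#13 < rod#5 < rod#11 < rod#3 < rod#6 < rod#1 < rod#14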